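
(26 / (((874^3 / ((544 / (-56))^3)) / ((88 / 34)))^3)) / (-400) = 1710704051843072 / 586347802069906001442012283048475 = 0.00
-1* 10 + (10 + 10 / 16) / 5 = -63 / 8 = -7.88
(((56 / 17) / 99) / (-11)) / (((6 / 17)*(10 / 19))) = -266 / 16335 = -0.02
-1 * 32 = -32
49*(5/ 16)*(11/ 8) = 21.05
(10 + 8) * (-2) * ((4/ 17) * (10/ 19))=-4.46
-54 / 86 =-27 / 43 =-0.63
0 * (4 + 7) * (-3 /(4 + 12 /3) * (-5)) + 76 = 76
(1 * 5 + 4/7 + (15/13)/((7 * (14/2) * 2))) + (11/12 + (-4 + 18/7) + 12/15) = 224401/38220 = 5.87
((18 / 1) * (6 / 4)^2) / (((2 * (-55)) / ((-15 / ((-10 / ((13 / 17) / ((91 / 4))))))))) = -243 / 13090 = -0.02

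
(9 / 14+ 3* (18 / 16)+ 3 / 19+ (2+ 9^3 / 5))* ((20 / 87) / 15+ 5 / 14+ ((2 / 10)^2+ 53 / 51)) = 1822701538823 / 8261694000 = 220.62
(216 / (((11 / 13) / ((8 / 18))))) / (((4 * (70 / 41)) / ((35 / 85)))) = 6396 / 935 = 6.84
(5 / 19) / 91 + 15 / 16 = 26015 / 27664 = 0.94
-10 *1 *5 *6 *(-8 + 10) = -600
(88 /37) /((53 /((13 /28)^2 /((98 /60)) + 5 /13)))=1418945 /61208693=0.02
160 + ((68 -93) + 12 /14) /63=70391 /441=159.62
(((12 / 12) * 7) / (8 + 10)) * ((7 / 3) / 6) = 49 / 324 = 0.15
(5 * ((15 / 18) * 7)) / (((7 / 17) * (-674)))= -425 / 4044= -0.11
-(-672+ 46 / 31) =20786 / 31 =670.52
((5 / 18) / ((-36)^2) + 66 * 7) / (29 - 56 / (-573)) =2058510331 / 129649248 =15.88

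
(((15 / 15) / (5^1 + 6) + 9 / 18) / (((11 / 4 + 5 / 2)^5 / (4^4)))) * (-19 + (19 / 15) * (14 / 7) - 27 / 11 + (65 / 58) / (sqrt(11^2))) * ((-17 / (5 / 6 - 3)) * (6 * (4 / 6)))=-1605221482496 / 71655552045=-22.40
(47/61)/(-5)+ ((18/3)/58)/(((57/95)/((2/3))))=-1039/26535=-0.04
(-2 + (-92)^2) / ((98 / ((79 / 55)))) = 124.03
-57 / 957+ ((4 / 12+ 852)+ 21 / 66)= 148351 / 174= 852.59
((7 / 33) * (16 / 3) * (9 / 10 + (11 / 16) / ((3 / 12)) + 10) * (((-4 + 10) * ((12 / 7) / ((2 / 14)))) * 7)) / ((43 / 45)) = 3852576 / 473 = 8144.98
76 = 76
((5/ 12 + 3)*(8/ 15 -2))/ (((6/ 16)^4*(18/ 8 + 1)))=-3694592/ 47385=-77.97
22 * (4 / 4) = 22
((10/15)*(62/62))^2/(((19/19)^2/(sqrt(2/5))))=4*sqrt(10)/45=0.28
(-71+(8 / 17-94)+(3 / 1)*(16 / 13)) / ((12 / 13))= -174.24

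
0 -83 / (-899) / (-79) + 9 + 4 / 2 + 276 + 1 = 20453965 / 71021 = 288.00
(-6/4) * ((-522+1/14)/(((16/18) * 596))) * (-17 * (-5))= 16769565/133504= 125.61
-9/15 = -3/5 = -0.60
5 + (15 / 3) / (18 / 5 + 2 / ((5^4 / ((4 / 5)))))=71915 / 11258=6.39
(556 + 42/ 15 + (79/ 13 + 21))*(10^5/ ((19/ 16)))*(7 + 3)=121862400000/ 247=493370040.49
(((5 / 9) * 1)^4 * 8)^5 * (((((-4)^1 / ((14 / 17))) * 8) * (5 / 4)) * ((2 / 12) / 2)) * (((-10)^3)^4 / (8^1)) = -33203125000000000000000000000000 / 255310974640195504821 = -130049736588.07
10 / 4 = 5 / 2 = 2.50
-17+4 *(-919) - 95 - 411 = -4199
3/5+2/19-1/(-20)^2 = 5341/7600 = 0.70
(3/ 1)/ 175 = 3/ 175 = 0.02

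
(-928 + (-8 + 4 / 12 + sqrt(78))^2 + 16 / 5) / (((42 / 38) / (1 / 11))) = -673759 / 10395 - 874 * sqrt(78) / 693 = -75.95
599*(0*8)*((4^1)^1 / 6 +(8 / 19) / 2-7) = 0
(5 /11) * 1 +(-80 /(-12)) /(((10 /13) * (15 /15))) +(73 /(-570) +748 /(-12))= -111481 /2090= -53.34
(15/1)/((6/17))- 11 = 63/2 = 31.50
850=850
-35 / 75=-7 / 15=-0.47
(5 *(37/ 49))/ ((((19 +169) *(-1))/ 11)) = -2035/ 9212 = -0.22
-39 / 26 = -3 / 2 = -1.50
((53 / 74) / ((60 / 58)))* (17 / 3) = 26129 / 6660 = 3.92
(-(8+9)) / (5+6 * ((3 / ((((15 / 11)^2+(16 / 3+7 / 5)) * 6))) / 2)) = -530264 / 161405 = -3.29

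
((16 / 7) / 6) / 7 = 8 / 147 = 0.05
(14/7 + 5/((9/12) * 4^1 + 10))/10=31/130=0.24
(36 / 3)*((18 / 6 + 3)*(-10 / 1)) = -720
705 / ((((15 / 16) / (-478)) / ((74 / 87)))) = -26599744 / 87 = -305744.18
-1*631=-631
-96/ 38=-48/ 19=-2.53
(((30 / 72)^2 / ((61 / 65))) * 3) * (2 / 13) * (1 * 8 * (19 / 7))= 2375 / 1281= 1.85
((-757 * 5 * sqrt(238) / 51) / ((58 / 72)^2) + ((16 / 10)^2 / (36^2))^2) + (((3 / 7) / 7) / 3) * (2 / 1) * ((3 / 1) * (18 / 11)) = 442876124 / 2210236875 - 1635120 * sqrt(238) / 14297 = -1764.18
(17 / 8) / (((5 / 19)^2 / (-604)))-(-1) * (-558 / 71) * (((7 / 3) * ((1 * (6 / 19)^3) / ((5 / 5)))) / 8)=-451288133143 / 24349450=-18533.81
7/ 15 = 0.47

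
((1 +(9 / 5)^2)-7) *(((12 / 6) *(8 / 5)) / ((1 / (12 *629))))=-8332992 / 125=-66663.94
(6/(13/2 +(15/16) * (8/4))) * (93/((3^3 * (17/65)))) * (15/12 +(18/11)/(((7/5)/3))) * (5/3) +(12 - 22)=51146230/789327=64.80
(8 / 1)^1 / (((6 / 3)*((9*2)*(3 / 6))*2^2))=1 / 9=0.11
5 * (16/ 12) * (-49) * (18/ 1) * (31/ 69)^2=-1883560/ 1587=-1186.87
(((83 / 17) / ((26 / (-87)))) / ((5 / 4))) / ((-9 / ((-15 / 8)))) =-2407 / 884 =-2.72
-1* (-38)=38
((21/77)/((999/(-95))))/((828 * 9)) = -95/27296676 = -0.00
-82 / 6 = -41 / 3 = -13.67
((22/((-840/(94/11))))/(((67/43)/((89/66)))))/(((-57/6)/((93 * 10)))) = 5575939/294063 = 18.96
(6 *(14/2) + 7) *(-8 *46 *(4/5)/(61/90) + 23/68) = -88215925/4148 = -21267.10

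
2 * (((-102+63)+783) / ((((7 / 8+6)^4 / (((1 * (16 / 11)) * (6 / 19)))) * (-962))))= -292552704 / 919903180625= -0.00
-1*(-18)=18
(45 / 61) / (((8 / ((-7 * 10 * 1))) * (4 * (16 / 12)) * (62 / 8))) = -4725 / 30256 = -0.16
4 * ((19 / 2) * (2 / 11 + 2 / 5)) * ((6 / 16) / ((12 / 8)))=304 / 55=5.53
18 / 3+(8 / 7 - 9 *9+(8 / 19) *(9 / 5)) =-48611 / 665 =-73.10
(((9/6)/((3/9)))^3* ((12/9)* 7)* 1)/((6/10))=2835/2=1417.50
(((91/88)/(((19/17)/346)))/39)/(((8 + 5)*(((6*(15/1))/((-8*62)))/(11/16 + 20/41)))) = -164016629/40102920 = -4.09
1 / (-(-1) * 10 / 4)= 0.40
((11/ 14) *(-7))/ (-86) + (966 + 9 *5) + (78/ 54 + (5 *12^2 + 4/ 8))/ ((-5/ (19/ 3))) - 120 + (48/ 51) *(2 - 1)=-1773001/ 78948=-22.46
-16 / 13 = -1.23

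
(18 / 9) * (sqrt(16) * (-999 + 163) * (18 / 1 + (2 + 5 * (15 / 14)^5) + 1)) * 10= -31540564110 / 16807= -1876632.60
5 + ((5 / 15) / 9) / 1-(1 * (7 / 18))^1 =251 / 54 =4.65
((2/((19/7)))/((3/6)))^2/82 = 392/14801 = 0.03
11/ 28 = 0.39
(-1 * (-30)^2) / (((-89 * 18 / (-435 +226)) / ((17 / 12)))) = -88825 / 534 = -166.34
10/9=1.11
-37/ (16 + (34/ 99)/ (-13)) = -47619/ 20558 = -2.32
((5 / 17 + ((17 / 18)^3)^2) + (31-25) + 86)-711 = -357330233359 / 578207808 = -618.00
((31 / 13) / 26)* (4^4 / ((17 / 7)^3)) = 1361024 / 830297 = 1.64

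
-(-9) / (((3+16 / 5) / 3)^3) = 30375 / 29791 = 1.02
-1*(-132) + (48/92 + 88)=5072/23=220.52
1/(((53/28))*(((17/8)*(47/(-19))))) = -4256/42347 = -0.10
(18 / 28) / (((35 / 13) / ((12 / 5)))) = 702 / 1225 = 0.57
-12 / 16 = -3 / 4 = -0.75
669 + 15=684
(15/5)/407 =0.01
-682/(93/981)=-7194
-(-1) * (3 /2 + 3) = 9 /2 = 4.50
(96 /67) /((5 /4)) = 384 /335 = 1.15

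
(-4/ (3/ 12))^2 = 256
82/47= 1.74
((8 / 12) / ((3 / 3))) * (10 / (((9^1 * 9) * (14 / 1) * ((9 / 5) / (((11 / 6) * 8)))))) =2200 / 45927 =0.05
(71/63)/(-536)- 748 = -25258535/33768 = -748.00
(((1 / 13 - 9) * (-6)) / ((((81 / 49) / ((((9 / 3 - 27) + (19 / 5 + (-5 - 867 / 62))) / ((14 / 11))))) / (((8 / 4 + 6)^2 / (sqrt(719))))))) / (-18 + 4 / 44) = 12730315136 * sqrt(719) / 2568695805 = 132.89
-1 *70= -70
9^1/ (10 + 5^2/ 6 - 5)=54/ 55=0.98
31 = 31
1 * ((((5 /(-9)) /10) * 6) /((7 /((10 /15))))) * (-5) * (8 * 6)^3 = 122880 /7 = 17554.29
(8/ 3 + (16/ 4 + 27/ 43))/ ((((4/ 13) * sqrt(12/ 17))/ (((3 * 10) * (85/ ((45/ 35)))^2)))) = 21653939125 * sqrt(51)/ 41796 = 3699876.94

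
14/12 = 7/6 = 1.17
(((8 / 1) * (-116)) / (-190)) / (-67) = -464 / 6365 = -0.07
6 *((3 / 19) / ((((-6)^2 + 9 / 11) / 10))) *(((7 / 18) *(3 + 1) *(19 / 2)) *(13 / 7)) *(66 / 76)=3146 / 513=6.13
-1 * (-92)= 92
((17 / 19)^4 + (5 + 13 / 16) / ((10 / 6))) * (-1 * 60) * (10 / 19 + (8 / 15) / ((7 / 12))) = -61850260443 / 173326930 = -356.84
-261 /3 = -87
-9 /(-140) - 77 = -10771 /140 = -76.94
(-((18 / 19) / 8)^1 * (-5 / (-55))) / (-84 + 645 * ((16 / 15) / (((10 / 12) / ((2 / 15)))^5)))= 87890625 / 685192277968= 0.00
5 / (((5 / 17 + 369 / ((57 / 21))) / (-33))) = -53295 / 44006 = -1.21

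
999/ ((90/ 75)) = 832.50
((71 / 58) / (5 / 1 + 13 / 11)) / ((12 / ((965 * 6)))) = 753665 / 7888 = 95.55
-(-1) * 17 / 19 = 17 / 19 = 0.89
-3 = -3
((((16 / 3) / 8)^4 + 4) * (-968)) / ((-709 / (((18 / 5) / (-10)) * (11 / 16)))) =-45254 / 31905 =-1.42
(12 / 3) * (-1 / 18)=-0.22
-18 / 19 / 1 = -0.95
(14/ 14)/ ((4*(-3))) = -1/ 12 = -0.08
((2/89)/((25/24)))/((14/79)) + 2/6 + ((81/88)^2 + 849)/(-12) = -101843812087/1447353600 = -70.37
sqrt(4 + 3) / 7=0.38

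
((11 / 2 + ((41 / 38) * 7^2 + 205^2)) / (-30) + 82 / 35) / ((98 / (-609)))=8702.71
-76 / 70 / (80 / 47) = -893 / 1400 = -0.64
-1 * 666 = -666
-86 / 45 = -1.91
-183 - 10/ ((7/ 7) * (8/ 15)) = -807/ 4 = -201.75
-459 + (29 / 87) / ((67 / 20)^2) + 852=5292931 / 13467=393.03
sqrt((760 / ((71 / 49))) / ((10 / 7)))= 14*sqrt(9443) / 71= 19.16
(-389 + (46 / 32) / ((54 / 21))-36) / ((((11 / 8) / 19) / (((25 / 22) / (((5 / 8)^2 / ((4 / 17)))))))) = -4014.55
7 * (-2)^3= -56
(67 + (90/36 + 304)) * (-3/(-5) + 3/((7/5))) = 35856/35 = 1024.46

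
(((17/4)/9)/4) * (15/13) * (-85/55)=-1445/6864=-0.21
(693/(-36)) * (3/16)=-231/64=-3.61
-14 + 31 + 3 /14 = 241 /14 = 17.21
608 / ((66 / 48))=4864 / 11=442.18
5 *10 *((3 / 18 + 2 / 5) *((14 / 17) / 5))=14 / 3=4.67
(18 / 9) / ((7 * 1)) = 2 / 7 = 0.29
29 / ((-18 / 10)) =-145 / 9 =-16.11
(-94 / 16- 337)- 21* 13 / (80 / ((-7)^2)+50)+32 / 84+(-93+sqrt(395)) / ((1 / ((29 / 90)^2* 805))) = -6459.66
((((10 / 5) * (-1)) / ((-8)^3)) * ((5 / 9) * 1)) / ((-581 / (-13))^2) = 0.00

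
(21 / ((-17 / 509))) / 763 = -1527 / 1853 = -0.82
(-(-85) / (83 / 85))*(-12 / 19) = -86700 / 1577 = -54.98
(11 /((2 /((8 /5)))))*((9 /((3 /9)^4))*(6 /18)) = 10692 /5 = 2138.40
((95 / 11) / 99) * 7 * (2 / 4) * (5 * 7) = 23275 / 2178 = 10.69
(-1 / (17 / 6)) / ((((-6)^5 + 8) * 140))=3 / 9243920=0.00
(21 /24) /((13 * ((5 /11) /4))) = 77 /130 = 0.59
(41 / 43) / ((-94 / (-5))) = 205 / 4042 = 0.05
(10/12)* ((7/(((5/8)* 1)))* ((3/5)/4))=1.40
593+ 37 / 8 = 4781 / 8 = 597.62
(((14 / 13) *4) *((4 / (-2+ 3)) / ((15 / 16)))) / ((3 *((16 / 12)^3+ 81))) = 10752 / 146315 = 0.07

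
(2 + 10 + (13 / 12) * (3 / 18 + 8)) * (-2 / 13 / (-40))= 0.08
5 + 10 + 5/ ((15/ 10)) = 55/ 3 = 18.33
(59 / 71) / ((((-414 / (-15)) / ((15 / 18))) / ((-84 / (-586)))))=10325 / 2870814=0.00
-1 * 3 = -3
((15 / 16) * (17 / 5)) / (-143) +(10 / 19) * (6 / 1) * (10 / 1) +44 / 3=46.22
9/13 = 0.69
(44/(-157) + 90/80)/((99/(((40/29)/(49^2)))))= 5305/1082243547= 0.00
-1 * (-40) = 40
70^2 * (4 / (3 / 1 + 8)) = 19600 / 11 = 1781.82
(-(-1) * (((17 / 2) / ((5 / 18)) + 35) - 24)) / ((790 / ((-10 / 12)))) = -52 / 1185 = -0.04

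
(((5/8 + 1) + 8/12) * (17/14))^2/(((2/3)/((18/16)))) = 2622675/200704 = 13.07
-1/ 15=-0.07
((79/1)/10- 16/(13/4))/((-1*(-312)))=129/13520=0.01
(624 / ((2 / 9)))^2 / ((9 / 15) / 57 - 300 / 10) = -749062080 / 2849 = -262921.05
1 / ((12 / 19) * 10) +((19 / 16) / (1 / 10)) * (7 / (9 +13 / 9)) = 91561 / 11280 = 8.12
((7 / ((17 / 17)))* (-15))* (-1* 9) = 945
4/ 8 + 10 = 10.50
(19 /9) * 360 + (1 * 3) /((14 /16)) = 5344 /7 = 763.43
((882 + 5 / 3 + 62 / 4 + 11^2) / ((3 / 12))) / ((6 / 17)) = 104057 / 9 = 11561.89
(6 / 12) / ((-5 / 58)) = -29 / 5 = -5.80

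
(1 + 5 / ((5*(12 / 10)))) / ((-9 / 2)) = -11 / 27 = -0.41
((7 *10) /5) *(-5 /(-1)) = 70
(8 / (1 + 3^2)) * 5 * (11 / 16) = 11 / 4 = 2.75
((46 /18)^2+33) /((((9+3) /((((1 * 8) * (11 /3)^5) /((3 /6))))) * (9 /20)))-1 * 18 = 41245258222 /531441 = 77610.23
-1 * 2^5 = -32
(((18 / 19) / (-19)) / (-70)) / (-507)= -3 / 2135315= -0.00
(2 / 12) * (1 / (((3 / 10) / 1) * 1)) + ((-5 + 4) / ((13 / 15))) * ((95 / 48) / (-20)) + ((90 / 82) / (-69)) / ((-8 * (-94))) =222262795 / 331875648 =0.67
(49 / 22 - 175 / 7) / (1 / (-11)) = 250.50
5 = 5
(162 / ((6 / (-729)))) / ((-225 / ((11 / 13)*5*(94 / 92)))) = 1130679 / 2990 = 378.15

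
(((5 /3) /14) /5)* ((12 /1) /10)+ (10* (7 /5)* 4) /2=981 /35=28.03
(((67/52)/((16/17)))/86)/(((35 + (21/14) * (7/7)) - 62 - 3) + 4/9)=-10251/18066880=-0.00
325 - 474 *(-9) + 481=5072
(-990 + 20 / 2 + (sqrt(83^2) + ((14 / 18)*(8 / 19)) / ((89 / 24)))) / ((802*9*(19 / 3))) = -4550033 / 231907122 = -0.02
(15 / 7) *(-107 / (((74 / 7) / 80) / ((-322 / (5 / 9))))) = 37210320 / 37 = 1005684.32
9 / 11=0.82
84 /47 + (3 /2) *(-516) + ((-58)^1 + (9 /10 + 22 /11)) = -388837 /470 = -827.31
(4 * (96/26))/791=192/10283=0.02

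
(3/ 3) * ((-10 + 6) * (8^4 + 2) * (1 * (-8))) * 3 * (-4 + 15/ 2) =1376928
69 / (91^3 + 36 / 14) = 483 / 5275015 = 0.00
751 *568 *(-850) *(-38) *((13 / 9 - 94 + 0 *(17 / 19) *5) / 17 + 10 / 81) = -73313346893.83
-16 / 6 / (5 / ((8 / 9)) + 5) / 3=-64 / 765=-0.08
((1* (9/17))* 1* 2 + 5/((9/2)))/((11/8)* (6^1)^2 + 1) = 664/15453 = 0.04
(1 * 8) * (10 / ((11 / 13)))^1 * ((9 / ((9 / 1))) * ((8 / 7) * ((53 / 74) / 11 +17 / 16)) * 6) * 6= 4386.26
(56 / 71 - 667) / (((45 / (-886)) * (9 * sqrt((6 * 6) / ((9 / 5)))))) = 6984781 * sqrt(5) / 47925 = 325.89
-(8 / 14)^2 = -16 / 49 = -0.33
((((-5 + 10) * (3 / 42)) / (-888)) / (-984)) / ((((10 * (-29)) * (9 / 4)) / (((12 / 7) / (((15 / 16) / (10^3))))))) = -200 / 174608217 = -0.00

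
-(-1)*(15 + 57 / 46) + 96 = 5163 / 46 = 112.24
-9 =-9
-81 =-81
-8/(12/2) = -4/3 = -1.33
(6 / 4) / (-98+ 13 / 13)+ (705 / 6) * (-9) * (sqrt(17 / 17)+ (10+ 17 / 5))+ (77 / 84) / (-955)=-16927767617 / 1111620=-15228.02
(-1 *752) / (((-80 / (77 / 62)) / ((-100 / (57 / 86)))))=-3112340 / 1767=-1761.37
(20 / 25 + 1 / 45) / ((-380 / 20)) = -37 / 855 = -0.04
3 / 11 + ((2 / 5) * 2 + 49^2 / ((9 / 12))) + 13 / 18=3171097 / 990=3203.13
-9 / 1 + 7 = -2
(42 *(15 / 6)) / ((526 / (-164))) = -32.74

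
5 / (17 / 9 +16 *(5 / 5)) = 45 / 161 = 0.28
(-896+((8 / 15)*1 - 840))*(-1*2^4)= 416512 / 15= 27767.47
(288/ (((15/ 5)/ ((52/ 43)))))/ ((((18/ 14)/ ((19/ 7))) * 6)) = 15808/ 387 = 40.85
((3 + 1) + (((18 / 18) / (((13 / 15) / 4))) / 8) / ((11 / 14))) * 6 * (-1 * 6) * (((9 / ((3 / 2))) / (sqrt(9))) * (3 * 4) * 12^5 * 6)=-873292824576 / 143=-6106942829.20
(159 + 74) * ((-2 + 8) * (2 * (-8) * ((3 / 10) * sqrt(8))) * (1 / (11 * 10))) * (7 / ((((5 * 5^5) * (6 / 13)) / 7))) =-3562104 * sqrt(2) / 4296875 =-1.17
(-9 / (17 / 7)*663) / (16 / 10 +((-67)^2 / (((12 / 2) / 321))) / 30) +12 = 5617608 / 480419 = 11.69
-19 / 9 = -2.11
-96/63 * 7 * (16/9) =-512/27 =-18.96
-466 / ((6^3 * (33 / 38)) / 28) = -61978 / 891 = -69.56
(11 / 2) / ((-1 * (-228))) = 11 / 456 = 0.02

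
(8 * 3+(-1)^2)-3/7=172/7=24.57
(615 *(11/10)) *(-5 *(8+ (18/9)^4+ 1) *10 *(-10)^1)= 8456250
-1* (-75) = 75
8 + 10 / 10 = 9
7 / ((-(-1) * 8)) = 0.88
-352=-352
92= 92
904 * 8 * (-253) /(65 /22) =-40253312 /65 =-619281.72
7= 7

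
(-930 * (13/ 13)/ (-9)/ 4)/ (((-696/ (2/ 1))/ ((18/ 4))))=-155/ 464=-0.33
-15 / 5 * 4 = -12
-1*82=-82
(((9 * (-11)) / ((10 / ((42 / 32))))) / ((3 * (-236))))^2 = 480249 / 1425817600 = 0.00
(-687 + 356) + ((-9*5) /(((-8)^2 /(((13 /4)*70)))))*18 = -205459 /64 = -3210.30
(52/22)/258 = 13/1419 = 0.01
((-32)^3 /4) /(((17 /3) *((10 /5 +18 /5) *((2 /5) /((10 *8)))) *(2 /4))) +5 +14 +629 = -12210888 /119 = -102612.50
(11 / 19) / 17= 11 / 323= 0.03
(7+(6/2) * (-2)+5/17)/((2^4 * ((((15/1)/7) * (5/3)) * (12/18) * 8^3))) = 0.00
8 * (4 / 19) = 32 / 19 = 1.68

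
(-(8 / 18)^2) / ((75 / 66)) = -352 / 2025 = -0.17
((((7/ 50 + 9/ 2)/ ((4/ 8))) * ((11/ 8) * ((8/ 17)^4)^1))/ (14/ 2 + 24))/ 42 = 653312/ 1359304275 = 0.00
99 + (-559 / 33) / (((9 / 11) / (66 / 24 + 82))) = -1655.64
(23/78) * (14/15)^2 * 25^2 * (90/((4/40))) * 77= 433895000/39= 11125512.82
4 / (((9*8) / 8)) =4 / 9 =0.44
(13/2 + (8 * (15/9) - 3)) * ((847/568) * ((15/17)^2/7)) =916575/328304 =2.79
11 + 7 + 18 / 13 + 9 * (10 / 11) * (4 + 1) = 60.29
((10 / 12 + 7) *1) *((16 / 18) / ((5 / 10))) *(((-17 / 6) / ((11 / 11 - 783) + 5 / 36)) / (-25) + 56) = 14816542448 / 18999225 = 779.85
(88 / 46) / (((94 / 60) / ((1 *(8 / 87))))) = 3520 / 31349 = 0.11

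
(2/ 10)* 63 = 63/ 5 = 12.60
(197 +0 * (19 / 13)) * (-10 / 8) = -985 / 4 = -246.25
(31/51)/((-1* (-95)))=31/4845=0.01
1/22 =0.05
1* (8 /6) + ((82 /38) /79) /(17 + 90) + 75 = 36779126 /481821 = 76.33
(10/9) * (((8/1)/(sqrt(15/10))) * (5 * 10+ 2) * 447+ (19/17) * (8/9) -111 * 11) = -1866610/1377+ 619840 * sqrt(6)/9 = 167343.52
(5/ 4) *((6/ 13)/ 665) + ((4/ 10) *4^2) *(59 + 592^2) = 2243347.20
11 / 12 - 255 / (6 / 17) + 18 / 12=-8641 / 12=-720.08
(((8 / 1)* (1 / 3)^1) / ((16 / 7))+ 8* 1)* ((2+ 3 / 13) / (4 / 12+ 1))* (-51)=-81345 / 104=-782.16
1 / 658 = 0.00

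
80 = 80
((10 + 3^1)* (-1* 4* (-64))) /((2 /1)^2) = 832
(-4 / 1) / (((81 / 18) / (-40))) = 320 / 9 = 35.56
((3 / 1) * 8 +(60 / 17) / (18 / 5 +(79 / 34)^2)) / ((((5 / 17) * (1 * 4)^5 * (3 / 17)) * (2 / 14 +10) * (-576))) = -35647283 / 453786378240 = -0.00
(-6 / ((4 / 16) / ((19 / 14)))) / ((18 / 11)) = -418 / 21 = -19.90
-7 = -7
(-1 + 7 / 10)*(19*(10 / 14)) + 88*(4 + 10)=17191 / 14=1227.93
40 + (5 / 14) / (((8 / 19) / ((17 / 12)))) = 55375 / 1344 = 41.20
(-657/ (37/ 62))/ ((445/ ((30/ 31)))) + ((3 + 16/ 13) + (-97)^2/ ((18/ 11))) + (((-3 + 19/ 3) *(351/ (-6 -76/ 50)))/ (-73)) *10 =15262895844305/ 2643798222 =5773.09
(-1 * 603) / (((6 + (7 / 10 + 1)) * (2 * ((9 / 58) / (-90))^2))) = -13172025.97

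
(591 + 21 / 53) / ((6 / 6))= 31344 / 53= 591.40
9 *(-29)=-261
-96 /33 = -32 /11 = -2.91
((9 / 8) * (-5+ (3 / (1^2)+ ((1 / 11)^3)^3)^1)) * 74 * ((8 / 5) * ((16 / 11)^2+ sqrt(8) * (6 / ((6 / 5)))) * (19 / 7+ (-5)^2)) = -1218625093613448 * sqrt(2) / 16505633837-155984011982521344 / 9985908471385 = -120033.01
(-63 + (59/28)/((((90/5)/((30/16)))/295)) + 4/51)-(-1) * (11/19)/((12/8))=961619/434112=2.22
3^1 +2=5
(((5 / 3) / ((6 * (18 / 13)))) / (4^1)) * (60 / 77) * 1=325 / 8316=0.04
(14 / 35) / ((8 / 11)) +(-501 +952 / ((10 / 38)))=62343 / 20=3117.15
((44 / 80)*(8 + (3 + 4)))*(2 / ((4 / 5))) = 165 / 8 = 20.62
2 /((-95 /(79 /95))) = -158 /9025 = -0.02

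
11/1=11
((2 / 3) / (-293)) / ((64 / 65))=-65 / 28128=-0.00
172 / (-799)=-172 / 799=-0.22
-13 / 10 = -1.30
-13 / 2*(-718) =4667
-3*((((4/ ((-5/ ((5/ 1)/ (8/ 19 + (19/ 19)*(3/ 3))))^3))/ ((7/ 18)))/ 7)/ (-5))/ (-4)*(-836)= -11468248/ 178605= -64.21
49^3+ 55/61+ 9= 7177193/61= 117658.90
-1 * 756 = -756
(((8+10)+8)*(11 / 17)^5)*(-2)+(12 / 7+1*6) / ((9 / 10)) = 26568856 / 9938999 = 2.67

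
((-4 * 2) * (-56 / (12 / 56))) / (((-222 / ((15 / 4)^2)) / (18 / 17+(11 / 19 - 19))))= 27479200 / 11951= 2299.32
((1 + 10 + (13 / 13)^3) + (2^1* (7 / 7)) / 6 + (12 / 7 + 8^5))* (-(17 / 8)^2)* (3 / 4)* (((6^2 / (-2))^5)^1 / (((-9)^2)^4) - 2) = 148220914015 / 653184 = 226920.61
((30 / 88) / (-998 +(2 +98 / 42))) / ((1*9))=-5 / 131164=-0.00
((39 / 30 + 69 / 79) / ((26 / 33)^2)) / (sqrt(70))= 1869813 * sqrt(70) / 37382800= 0.42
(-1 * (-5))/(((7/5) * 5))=5/7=0.71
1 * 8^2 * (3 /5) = 192 /5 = 38.40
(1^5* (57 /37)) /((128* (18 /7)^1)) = 133 /28416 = 0.00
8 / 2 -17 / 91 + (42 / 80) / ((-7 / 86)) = -4799 / 1820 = -2.64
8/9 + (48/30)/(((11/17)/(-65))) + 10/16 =-126097/792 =-159.21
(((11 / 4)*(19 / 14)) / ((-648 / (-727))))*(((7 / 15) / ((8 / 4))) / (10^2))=151943 / 15552000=0.01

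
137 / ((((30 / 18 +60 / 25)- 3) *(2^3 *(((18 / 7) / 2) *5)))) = 959 / 384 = 2.50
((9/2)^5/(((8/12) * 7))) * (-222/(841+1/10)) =-98316585/942032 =-104.37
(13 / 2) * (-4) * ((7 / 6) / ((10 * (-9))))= 91 / 270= 0.34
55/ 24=2.29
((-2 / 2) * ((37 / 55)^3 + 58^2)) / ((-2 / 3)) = 1679208459 / 332750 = 5046.46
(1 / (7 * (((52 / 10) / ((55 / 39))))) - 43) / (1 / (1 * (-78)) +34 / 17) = -304939 / 14105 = -21.62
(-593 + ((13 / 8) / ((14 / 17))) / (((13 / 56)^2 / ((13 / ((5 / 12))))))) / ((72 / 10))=2747 / 36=76.31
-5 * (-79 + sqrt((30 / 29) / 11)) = 395- 5 * sqrt(9570) / 319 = 393.47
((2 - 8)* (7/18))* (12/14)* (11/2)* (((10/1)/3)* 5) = -550/3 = -183.33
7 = 7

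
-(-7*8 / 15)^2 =-3136 / 225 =-13.94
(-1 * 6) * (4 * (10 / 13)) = -240 / 13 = -18.46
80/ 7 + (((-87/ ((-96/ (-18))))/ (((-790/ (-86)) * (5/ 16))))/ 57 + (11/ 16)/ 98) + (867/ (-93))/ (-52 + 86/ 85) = 45529407997999/ 3952640938400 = 11.52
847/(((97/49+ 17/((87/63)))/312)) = 1313004/71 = 18493.01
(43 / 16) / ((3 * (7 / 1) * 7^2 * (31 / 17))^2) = 12427 / 16280739216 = 0.00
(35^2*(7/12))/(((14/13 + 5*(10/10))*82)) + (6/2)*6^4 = 302349043/77736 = 3889.43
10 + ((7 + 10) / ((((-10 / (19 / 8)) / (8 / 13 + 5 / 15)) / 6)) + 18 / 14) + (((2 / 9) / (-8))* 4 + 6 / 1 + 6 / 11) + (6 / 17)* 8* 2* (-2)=-16.56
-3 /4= -0.75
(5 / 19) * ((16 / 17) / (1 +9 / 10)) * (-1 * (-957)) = 765600 / 6137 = 124.75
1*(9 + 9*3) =36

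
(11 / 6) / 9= 11 / 54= 0.20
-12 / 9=-4 / 3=-1.33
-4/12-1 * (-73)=218/3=72.67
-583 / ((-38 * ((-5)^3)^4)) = 0.00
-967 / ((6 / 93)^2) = -929287 / 4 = -232321.75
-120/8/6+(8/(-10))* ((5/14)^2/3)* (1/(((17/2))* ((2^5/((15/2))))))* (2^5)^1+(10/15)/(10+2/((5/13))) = -118045/47481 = -2.49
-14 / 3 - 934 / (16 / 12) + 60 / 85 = -71855 / 102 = -704.46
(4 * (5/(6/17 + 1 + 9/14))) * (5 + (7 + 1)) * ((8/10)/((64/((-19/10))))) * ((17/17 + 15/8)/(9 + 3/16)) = -5083/5250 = -0.97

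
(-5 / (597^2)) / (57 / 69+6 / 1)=-115 / 55956213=-0.00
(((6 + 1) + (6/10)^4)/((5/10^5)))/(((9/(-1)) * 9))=-142592/81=-1760.40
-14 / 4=-7 / 2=-3.50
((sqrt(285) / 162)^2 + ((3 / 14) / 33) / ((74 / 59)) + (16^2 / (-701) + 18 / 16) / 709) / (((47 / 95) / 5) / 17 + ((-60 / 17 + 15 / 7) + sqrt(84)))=133558529857834927075 / 464149340173660025370816 + 193460161961256675625 * sqrt(21) / 464149340173660025370816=0.00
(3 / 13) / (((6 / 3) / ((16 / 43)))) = 24 / 559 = 0.04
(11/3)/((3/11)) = 121/9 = 13.44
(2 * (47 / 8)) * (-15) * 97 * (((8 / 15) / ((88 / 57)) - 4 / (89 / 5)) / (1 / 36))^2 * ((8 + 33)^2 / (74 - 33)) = -63459212092308 / 4792205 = -13242173.92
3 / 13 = 0.23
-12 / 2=-6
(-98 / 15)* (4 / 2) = -196 / 15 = -13.07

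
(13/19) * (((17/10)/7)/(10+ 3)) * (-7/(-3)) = 17/570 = 0.03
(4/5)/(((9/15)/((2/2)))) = 4/3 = 1.33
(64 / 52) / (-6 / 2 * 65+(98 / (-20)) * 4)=-80 / 13949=-0.01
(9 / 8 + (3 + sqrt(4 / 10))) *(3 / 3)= sqrt(10) / 5 + 33 / 8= 4.76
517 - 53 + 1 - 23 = 442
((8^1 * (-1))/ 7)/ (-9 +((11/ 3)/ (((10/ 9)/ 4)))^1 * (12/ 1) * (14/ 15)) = -200/ 24297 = -0.01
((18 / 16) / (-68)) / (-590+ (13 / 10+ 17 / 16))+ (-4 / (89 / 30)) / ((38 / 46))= -4411436145 / 2702850434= -1.63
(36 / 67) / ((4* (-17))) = -9 / 1139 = -0.01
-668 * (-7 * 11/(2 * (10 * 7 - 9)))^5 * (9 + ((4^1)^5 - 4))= 465141909891351/6756770408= 68840.86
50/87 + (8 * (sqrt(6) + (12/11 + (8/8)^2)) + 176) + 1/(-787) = 8 * sqrt(6) + 145586173/753159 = 212.90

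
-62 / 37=-1.68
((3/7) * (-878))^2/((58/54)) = 187324812/1421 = 131826.05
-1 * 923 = -923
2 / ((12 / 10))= 5 / 3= 1.67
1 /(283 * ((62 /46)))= 23 /8773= 0.00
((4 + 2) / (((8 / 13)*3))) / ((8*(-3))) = -13 / 96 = -0.14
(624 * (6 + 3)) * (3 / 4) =4212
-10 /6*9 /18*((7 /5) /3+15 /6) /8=-89 /288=-0.31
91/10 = 9.10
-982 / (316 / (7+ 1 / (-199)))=-341736 / 15721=-21.74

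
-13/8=-1.62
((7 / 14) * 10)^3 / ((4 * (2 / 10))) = 156.25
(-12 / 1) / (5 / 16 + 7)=-64 / 39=-1.64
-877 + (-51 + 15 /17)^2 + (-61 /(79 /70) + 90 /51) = 36129889 /22831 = 1582.49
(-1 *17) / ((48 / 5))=-85 / 48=-1.77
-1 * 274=-274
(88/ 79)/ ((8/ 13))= 143/ 79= 1.81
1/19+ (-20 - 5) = -474/19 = -24.95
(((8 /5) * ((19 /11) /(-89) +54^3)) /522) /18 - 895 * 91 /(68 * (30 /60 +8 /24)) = -551407421669 /390944070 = -1410.45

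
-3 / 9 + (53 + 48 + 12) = 338 / 3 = 112.67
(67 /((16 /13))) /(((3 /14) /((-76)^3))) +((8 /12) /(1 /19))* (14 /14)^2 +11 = -111518171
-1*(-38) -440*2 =-842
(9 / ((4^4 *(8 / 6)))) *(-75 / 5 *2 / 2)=-405 / 1024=-0.40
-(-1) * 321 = 321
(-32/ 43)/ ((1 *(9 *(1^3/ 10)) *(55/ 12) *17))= -256/ 24123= -0.01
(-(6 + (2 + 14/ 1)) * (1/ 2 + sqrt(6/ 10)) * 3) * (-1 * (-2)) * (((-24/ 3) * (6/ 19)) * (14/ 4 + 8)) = 36432/ 19 + 72864 * sqrt(15)/ 95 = 4888.01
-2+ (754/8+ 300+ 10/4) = 1579/4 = 394.75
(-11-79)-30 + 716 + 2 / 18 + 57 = 5878 / 9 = 653.11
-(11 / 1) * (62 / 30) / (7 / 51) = -5797 / 35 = -165.63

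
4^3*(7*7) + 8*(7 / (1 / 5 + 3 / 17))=13139 / 4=3284.75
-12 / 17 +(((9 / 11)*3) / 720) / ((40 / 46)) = -210027 / 299200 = -0.70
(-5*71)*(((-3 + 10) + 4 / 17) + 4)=-67805 / 17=-3988.53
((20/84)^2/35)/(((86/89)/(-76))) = -0.13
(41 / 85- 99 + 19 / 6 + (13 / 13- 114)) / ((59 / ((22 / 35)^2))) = -1.40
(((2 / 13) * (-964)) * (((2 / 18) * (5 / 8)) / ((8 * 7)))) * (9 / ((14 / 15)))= -18075 / 10192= -1.77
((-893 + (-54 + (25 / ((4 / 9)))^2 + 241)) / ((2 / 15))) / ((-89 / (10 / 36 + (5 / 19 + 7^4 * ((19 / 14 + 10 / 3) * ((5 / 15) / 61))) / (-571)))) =-35.12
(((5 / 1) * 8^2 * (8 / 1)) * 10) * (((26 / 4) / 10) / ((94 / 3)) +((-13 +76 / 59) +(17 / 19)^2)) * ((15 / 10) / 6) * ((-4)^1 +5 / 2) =104659521360 / 1001053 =104549.43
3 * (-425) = -1275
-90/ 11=-8.18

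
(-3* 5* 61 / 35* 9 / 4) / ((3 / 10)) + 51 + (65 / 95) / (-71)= -145.08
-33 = -33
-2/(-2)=1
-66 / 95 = -0.69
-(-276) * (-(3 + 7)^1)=-2760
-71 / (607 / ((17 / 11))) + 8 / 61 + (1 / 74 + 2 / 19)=39601933 / 572659582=0.07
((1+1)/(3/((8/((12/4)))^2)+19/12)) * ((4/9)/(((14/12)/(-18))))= -18432/2695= -6.84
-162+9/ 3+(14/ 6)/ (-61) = -29104/ 183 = -159.04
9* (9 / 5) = 81 / 5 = 16.20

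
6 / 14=3 / 7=0.43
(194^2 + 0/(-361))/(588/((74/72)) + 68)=348133/5921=58.80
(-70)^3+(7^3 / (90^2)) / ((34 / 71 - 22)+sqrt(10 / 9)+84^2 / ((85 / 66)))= -75339412608575416190183 / 219648433266121815 - 499699207* sqrt(10) / 1054312479677384712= -343000.00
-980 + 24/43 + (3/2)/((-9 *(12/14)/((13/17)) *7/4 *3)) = -19331803/19737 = -979.47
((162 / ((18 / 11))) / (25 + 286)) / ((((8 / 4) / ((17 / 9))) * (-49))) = -187 / 30478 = -0.01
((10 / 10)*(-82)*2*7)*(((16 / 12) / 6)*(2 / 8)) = -574 / 9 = -63.78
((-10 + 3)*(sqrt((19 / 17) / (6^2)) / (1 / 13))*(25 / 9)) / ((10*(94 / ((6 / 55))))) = -91*sqrt(323) / 316404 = -0.01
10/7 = 1.43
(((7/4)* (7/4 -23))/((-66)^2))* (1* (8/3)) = -595/26136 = -0.02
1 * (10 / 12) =5 / 6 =0.83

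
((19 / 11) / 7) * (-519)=-9861 / 77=-128.06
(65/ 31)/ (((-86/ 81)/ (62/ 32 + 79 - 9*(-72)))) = -61405695/ 42656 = -1439.56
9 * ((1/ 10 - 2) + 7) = 459/ 10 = 45.90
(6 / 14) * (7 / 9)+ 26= 79 / 3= 26.33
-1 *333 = -333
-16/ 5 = -3.20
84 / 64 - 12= -10.69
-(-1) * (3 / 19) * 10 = 30 / 19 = 1.58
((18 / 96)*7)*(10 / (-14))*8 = -15 / 2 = -7.50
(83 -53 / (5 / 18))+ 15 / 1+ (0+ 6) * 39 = 706 / 5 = 141.20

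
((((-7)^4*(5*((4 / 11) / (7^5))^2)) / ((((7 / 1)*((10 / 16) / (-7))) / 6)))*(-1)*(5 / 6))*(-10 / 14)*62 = -198400 / 99648703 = -0.00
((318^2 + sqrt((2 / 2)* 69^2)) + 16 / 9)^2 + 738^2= 829515143173 / 81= 10240927693.49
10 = 10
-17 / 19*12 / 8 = -51 / 38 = -1.34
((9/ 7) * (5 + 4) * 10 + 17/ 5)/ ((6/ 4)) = 8338/ 105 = 79.41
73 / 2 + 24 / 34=1265 / 34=37.21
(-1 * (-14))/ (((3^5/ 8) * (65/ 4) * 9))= 448/ 142155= 0.00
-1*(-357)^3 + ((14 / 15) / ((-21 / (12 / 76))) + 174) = 45499466.99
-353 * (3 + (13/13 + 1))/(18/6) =-1765/3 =-588.33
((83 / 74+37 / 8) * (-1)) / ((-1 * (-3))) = -567 / 296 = -1.92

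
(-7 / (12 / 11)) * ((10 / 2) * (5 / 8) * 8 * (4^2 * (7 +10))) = -43633.33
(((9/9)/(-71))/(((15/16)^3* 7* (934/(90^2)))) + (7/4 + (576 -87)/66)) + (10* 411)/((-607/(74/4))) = -3599257370713/30994500460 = -116.13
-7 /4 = -1.75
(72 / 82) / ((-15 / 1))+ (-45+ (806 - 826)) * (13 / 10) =-34669 / 410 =-84.56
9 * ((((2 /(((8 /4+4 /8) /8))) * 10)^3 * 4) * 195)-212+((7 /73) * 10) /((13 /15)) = 1746397884982 /949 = 1840250669.11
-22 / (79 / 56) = -1232 / 79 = -15.59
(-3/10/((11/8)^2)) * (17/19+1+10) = -21696/11495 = -1.89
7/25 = 0.28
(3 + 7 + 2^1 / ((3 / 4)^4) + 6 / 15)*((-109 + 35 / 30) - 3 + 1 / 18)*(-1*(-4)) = -27006736 / 3645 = -7409.26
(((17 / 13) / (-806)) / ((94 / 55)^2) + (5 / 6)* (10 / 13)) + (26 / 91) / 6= 0.69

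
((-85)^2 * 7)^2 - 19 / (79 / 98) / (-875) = 25258577422141 / 9875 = 2557830625.03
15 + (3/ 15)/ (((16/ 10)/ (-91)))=29/ 8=3.62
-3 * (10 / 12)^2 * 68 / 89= -425 / 267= -1.59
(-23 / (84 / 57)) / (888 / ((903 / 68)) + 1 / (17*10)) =-1597235 / 6844122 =-0.23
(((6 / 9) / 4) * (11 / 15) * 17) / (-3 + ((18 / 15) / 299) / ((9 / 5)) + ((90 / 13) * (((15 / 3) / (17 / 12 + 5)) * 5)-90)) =-4305301 / 136807890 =-0.03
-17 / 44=-0.39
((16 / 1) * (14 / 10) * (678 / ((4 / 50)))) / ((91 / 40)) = 1084800 / 13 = 83446.15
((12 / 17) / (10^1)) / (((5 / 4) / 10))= 48 / 85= 0.56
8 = 8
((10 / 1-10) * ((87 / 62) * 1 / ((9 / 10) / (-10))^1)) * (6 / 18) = 0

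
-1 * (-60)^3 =216000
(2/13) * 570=1140/13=87.69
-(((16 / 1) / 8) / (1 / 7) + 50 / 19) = -316 / 19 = -16.63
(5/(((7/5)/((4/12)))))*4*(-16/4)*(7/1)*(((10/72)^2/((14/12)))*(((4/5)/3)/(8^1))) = -125/1701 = -0.07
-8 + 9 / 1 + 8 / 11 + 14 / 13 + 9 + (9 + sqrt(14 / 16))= 21.74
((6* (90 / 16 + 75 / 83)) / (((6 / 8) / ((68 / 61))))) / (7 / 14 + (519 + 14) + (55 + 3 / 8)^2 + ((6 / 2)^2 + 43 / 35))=660307200 / 40942795021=0.02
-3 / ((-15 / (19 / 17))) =19 / 85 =0.22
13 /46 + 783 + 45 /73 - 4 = 2618901 /3358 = 779.90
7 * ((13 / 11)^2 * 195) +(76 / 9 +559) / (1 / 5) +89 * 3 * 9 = 7782767 / 1089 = 7146.71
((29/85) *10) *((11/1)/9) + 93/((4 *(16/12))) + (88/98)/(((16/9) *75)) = 64816571/2998800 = 21.61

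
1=1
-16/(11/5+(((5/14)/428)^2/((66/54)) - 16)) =31595576320/27251183451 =1.16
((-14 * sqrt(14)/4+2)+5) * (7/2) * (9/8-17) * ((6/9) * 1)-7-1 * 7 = -6559/24+6223 * sqrt(14)/48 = 211.80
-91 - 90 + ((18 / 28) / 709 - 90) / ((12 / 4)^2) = -1895865 / 9926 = -191.00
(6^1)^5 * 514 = 3996864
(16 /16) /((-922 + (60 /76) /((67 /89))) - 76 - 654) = -1273 /2101661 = -0.00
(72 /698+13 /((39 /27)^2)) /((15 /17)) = 7.18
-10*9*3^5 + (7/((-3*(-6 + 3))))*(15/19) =-1246555/57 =-21869.39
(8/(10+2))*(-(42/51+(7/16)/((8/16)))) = -77/68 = -1.13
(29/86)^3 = 24389/636056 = 0.04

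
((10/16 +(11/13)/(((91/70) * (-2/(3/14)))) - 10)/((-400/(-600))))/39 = -89385/246064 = -0.36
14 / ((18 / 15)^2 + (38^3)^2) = 175 / 37636704818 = 0.00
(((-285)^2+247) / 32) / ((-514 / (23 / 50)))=-29279 / 12850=-2.28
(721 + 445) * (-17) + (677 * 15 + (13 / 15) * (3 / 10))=-483337 / 50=-9666.74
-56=-56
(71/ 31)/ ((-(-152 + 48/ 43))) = 3053/ 201128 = 0.02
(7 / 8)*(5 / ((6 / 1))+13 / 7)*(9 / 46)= 339 / 736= 0.46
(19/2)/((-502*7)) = -19/7028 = -0.00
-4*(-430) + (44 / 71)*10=1726.20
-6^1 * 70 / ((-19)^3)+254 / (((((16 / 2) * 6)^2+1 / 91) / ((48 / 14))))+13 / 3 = 1083687529 / 227067195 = 4.77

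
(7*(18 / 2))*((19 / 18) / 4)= 133 / 8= 16.62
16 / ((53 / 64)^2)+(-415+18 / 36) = -2197589 / 5618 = -391.17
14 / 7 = 2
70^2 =4900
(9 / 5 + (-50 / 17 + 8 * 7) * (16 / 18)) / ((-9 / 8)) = -299656 / 6885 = -43.52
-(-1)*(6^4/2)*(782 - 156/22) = 5523552/11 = 502141.09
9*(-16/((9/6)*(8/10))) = -120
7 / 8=0.88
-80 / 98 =-40 / 49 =-0.82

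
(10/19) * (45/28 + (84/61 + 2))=42565/16226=2.62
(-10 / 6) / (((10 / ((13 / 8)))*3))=-13 / 144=-0.09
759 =759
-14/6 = -7/3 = -2.33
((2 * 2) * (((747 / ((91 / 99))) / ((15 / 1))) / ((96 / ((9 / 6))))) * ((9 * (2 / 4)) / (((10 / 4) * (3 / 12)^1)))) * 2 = 48.76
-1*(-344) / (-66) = -5.21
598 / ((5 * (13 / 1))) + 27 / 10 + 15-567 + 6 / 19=-539.78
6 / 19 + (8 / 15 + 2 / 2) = 527 / 285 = 1.85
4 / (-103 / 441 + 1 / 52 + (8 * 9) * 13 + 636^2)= 91728 / 9297361709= 0.00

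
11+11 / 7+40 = 368 / 7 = 52.57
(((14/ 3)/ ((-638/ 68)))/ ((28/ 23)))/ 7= -0.06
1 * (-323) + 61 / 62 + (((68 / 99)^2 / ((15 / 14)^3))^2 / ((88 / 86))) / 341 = -2643275611255412540101 / 8208530052589968750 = -322.02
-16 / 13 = -1.23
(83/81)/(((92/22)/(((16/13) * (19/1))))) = 138776/24219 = 5.73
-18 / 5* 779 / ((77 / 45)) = -126198 / 77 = -1638.94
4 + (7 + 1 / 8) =89 / 8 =11.12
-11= -11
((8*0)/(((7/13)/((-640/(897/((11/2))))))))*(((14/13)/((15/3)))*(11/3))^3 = 0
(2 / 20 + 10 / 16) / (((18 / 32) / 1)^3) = 14848 / 3645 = 4.07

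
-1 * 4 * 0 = 0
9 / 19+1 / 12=127 / 228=0.56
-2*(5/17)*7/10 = -7/17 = -0.41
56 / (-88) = -0.64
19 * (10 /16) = 95 /8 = 11.88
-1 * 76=-76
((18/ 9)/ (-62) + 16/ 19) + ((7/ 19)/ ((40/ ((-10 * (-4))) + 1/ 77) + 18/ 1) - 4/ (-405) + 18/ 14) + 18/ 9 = 3361187141/ 814869720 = 4.12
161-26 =135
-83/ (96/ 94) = -3901/ 48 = -81.27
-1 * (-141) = 141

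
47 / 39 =1.21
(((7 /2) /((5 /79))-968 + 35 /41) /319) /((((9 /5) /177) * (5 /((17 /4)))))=-238.92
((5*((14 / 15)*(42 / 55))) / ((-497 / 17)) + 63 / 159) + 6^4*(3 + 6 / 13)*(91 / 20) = 4224626357 / 206965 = 20412.27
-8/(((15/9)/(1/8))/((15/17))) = -9/17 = -0.53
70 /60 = 7 /6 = 1.17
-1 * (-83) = 83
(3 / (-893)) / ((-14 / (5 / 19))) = 15 / 237538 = 0.00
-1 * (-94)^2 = -8836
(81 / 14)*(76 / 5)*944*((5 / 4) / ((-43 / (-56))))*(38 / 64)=3450438 / 43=80242.74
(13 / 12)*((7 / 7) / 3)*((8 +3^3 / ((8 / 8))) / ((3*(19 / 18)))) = 455 / 114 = 3.99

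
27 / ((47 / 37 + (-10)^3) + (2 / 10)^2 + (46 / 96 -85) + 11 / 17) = -20379600 / 817118933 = -0.02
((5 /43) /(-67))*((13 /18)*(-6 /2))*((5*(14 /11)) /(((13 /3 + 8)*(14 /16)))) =2600 /1172567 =0.00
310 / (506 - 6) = 31 / 50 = 0.62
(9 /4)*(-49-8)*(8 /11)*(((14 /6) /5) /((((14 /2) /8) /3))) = -8208 /55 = -149.24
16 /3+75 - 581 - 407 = -2723 /3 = -907.67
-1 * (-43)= 43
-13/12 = -1.08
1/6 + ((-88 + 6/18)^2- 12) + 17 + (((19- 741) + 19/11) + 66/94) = 64872503/9306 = 6971.04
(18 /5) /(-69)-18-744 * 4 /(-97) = 140868 /11155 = 12.63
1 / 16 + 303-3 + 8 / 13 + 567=180477 / 208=867.68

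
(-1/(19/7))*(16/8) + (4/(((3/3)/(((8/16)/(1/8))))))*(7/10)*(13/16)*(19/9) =31591/1710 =18.47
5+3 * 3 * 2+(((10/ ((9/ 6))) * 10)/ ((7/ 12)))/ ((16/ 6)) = 461/ 7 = 65.86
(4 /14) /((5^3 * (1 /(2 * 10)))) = 8 /175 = 0.05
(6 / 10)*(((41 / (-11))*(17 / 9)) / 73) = -697 / 12045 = -0.06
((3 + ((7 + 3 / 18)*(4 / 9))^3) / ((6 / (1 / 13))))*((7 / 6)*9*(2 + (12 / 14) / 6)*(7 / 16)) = 24328675 / 5458752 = 4.46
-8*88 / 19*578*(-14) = 5696768 / 19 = 299829.89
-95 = -95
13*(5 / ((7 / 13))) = 845 / 7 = 120.71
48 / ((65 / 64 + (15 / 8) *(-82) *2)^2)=196608 / 384748225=0.00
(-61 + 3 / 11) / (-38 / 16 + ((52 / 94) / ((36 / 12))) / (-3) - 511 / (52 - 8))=2260512 / 523001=4.32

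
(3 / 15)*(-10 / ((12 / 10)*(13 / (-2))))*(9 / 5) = 6 / 13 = 0.46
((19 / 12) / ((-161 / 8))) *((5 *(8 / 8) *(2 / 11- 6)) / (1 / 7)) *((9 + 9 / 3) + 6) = 72960 / 253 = 288.38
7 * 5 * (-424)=-14840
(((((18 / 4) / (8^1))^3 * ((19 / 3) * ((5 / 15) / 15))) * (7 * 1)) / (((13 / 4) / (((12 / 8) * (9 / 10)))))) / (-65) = -96957 / 86528000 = -0.00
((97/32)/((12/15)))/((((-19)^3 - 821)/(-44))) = 1067/49152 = 0.02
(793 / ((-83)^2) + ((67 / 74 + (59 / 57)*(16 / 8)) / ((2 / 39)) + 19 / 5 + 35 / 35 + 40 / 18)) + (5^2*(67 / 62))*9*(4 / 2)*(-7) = -90228837409487 / 27023755860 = -3338.87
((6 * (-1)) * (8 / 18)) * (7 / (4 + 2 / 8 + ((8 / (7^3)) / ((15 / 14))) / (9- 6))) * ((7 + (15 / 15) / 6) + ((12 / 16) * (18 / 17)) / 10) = -20280904 / 638333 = -31.77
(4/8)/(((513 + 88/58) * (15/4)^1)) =58/223815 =0.00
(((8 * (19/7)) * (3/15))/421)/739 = 152/10889165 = 0.00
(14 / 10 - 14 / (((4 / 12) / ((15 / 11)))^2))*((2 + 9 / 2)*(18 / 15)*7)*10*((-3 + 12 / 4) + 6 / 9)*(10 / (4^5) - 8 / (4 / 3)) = 39325604591 / 77440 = 507820.31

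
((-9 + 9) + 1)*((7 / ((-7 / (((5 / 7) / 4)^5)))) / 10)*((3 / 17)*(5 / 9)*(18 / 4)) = -9375 / 1170305024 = -0.00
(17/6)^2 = 8.03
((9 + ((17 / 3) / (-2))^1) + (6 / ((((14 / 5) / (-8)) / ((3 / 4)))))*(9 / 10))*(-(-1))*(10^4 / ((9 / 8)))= -9080000 / 189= -48042.33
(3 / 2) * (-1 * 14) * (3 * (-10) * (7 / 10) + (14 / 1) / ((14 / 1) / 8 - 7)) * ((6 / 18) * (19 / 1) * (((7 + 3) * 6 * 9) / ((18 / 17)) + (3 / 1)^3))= 1690297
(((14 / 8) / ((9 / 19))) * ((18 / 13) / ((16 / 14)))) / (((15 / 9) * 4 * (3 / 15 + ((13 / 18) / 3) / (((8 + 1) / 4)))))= 678699 / 310336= 2.19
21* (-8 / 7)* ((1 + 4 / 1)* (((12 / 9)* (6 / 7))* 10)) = -9600 / 7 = -1371.43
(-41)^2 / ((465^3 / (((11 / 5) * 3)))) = 0.00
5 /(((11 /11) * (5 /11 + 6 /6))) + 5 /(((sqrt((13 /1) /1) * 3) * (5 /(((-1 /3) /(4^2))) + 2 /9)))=55 /16 - 15 * sqrt(13) /28054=3.44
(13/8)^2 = 169/64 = 2.64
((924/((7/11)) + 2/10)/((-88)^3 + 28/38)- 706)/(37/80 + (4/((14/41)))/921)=-2357354089902504/1586765288723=-1485.64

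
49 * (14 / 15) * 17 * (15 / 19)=11662 / 19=613.79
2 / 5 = 0.40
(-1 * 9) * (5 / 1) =-45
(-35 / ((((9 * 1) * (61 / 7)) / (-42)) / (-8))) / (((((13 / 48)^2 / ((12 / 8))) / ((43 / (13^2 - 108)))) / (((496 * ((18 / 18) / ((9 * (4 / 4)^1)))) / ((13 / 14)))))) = -1048750653440 / 8175037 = -128286.96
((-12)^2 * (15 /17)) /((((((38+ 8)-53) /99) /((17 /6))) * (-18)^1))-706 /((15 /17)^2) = -982738 /1575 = -623.96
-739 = -739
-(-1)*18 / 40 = 9 / 20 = 0.45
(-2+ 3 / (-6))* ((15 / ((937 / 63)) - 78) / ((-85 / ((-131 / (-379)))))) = -0.78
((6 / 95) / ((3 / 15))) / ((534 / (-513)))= -27 / 89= -0.30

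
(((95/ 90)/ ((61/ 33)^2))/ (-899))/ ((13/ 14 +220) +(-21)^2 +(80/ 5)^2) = -16093/ 42988895329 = -0.00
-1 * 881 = -881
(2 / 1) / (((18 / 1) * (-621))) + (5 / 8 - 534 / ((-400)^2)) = 277877737 / 447120000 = 0.62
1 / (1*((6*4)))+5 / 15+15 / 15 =11 / 8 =1.38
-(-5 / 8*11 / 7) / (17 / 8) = 55 / 119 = 0.46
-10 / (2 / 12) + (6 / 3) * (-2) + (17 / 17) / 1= -63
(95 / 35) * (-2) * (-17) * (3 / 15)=646 / 35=18.46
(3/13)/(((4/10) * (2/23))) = 345/52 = 6.63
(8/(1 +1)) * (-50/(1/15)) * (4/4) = -3000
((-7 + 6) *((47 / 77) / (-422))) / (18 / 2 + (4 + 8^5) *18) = 47 / 19168373070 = 0.00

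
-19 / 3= -6.33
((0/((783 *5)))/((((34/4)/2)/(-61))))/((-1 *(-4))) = 0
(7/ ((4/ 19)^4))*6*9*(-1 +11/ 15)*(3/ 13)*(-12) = 142100.01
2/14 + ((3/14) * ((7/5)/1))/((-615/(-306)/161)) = 173456/7175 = 24.18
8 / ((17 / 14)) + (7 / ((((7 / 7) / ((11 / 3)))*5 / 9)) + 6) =4997 / 85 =58.79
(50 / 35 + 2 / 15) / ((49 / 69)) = 3772 / 1715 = 2.20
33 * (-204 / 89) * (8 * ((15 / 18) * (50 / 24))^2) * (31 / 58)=-90578125 / 92916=-974.84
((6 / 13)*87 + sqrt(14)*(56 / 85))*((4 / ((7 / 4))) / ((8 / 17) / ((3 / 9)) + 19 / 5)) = 128*sqrt(14) / 443 + 709920 / 40313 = 18.69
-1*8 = -8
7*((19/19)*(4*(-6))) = -168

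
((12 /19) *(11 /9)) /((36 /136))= 1496 /513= 2.92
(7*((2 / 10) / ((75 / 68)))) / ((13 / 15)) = 476 / 325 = 1.46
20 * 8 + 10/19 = 3050/19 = 160.53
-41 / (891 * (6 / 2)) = -41 / 2673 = -0.02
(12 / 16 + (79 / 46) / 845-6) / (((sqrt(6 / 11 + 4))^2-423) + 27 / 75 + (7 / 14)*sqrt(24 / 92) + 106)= 6170652125*sqrt(138) / 5268291749160908 + 74070264235 / 4404926211673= 0.02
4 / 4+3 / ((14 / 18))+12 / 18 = 116 / 21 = 5.52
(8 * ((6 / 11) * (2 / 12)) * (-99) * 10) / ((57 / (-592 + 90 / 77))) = 10918560 / 1463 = 7463.13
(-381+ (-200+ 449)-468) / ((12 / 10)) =-500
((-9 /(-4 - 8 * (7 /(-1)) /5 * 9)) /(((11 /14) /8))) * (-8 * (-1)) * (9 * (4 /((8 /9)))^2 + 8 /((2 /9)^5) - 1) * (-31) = 38591280 /11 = 3508298.18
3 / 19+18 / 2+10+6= 478 / 19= 25.16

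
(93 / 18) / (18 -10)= 31 / 48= 0.65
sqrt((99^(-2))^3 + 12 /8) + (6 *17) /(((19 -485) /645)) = -32895 /233 + sqrt(5648880896410) /1940598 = -139.96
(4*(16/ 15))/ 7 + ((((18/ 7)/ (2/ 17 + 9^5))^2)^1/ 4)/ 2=180577099604947/ 296259303924150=0.61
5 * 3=15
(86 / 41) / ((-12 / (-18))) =129 / 41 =3.15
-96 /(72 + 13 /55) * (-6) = 31680 /3973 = 7.97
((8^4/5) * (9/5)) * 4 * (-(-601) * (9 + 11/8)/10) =459721728/125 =3677773.82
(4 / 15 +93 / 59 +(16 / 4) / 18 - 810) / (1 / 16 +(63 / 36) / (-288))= -274568576 / 19175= -14319.09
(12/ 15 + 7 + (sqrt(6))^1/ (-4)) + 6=69/ 5 - sqrt(6)/ 4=13.19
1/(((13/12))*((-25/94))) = -1128/325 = -3.47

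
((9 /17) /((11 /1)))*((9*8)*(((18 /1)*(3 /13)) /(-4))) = -8748 /2431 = -3.60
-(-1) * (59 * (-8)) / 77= -472 / 77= -6.13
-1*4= -4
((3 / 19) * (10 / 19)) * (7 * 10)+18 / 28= 32649 / 5054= 6.46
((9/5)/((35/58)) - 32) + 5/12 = -60061/2100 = -28.60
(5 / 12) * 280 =350 / 3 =116.67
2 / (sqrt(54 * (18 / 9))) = sqrt(3) / 9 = 0.19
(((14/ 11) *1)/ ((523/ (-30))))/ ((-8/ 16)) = 840/ 5753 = 0.15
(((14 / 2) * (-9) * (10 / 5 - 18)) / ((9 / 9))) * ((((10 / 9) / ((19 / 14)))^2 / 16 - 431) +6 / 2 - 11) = -1437584288 / 3249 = -442469.77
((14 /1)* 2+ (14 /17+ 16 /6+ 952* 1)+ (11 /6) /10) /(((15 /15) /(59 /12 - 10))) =-6800463 /1360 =-5000.34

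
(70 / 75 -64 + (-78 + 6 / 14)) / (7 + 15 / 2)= -29534 / 3045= -9.70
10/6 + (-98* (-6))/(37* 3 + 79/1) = 1357/285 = 4.76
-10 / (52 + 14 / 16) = -80 / 423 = -0.19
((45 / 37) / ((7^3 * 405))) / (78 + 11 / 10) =10 / 90347229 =0.00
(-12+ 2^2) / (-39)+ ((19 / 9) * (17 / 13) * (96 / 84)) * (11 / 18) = 15724 / 7371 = 2.13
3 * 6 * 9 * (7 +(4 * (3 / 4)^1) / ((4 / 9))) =4455 / 2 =2227.50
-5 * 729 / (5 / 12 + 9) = -43740 / 113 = -387.08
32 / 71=0.45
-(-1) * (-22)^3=-10648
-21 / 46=-0.46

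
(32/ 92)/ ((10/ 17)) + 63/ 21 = 413/ 115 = 3.59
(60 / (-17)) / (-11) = 60 / 187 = 0.32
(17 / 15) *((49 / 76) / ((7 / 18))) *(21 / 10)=7497 / 1900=3.95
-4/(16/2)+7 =13/2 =6.50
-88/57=-1.54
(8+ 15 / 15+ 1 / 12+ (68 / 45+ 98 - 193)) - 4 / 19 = -84.62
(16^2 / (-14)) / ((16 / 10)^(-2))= -46.81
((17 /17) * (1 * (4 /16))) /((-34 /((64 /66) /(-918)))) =2 /257499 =0.00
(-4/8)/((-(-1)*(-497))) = 1/994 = 0.00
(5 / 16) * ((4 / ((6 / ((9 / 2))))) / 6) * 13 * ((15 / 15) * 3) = 195 / 32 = 6.09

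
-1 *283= -283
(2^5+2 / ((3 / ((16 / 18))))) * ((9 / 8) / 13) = 110 / 39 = 2.82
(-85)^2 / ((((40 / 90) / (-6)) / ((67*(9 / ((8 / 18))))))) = -1058672025 / 8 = -132334003.12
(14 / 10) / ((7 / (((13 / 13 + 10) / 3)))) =11 / 15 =0.73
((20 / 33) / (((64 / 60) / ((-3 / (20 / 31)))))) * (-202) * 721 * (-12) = -101585295 / 22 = -4617513.41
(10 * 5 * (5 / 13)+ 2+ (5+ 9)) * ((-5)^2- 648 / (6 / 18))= -878902 / 13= -67607.85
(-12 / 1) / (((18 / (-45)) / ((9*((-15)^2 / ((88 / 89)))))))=2703375 / 44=61440.34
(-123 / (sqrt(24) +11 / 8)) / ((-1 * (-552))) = 451 / 32545- 656 * sqrt(6) / 32545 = -0.04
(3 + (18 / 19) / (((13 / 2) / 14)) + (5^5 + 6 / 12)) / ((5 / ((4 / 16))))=1546487 / 9880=156.53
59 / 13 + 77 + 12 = 1216 / 13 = 93.54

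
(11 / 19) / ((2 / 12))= 66 / 19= 3.47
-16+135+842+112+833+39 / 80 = 152519 / 80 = 1906.49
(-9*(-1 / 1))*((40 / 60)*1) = 6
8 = 8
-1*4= -4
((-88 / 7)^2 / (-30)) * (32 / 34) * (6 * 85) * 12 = -1486848 / 49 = -30343.84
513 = 513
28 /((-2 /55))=-770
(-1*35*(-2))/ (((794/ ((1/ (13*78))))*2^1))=35/ 805116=0.00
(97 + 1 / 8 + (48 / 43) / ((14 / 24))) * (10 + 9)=4531215 / 2408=1881.73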